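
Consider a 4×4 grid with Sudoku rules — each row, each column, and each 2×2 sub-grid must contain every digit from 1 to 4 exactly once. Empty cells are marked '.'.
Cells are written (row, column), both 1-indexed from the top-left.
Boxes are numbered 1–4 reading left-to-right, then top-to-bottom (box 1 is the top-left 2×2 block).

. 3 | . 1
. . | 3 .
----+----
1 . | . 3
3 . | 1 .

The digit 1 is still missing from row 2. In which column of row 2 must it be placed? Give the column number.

Consider where 1 can go in row 2.
(2,1) is out (column 1 already has a 1).
(2,4) is out (column 4 already has a 1).
So the only cell in row 2 that can hold 1 is (2,2).
That is column 2.

2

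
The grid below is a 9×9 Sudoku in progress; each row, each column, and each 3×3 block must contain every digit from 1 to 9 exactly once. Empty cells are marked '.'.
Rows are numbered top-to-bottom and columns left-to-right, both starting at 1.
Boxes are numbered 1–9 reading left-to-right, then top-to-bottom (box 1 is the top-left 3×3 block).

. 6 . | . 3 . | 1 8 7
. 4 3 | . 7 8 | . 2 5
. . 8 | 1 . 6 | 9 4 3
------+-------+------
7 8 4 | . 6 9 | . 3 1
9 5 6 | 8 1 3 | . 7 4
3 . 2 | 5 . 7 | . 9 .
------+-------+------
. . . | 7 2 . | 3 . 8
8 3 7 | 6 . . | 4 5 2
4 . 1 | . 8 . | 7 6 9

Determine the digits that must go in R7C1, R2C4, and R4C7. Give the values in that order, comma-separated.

For R7C1:
  Consider where 6 can go in column 1.
  R1C1 is out (row 1 already has a 6).
  R2C1 is out (box 1 already has a 6).
  R3C1 is out (row 3 already has a 6).
  So the only cell in column 1 that can hold 6 is R7C1.
  So R7C1 = 6.
For R2C4:
  Row 2 already contains {2, 3, 4, 5, 7, 8}.
  Column 4 already contains {1, 5, 6, 7, 8}.
  Its 3×3 block (box 2) already contains {1, 3, 6, 7, 8}.
  The only value from 1–9 not eliminated is 9, so R2C4 = 9.
For R4C7:
  Consider where 5 can go in box 6.
  R5C7 is out (row 5 already has a 5).
  R6C7 is out (row 6 already has a 5).
  R6C9 is out (row 6 already has a 5).
  So the only cell in box 6 that can hold 5 is R4C7.
  So R4C7 = 5.

6,9,5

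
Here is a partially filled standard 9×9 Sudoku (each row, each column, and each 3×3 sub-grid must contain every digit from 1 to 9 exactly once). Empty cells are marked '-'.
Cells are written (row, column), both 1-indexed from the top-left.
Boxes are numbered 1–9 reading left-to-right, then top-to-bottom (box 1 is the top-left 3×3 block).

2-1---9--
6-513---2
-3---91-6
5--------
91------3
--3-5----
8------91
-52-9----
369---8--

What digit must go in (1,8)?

Cell (1,8) itself could take any of {3, 4, 5, 7, 8} by direct elimination.
Consider where 3 can go in row 1.
(1,2) is out (column 2 already has a 3).
(1,4) is out (box 2 already has a 3).
(1,5) is out (column 5 already has a 3).
(1,6) is out (box 2 already has a 3).
(1,9) is out (column 9 already has a 3).
So the only cell in row 1 that can hold 3 is (1,8).
Therefore (1,8) = 3.

3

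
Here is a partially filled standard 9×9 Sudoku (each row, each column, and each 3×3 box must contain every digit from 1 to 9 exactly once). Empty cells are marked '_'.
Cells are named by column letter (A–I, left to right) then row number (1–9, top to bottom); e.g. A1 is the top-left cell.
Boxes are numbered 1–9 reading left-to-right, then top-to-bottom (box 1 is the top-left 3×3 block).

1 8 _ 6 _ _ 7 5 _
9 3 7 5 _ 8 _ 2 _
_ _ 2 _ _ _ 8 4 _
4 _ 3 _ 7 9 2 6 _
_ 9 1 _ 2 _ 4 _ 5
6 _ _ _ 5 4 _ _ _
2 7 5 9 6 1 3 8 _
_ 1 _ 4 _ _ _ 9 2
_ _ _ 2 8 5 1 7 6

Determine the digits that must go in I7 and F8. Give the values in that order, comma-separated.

For I7:
  Row 7 already contains {1, 2, 3, 5, 6, 7, 8, 9}.
  Column I already contains {2, 5, 6}.
  Its 3×3 block (box 9) already contains {1, 2, 3, 6, 7, 8, 9}.
  The only value from 1–9 not eliminated is 4, so I7 = 4.
For F8:
  Consider where 7 can go in row 8.
  A8 is out (box 7 already has a 7).
  C8 is out (column C already has a 7).
  E8 is out (column E already has a 7).
  G8 is out (column G already has a 7).
  So the only cell in row 8 that can hold 7 is F8.
  So F8 = 7.

4,7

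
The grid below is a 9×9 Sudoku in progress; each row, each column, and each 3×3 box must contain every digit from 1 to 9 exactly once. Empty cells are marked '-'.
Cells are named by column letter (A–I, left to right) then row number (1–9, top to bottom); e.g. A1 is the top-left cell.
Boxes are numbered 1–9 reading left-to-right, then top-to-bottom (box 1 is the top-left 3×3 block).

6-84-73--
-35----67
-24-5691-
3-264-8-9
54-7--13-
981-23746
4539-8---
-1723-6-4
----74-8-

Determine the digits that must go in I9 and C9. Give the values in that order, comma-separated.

3,9

For I9:
  Consider where 3 can go in column I.
  I1 is out (row 1 already has a 3).
  I3 is out (box 3 already has a 3).
  I5 is out (row 5 already has a 3).
  I7 is out (row 7 already has a 3).
  So the only cell in column I that can hold 3 is I9.
  So I9 = 3.
For C9:
  Consider where 9 can go in column C.
  C5 is out (box 4 already has a 9).
  So the only cell in column C that can hold 9 is C9.
  So C9 = 9.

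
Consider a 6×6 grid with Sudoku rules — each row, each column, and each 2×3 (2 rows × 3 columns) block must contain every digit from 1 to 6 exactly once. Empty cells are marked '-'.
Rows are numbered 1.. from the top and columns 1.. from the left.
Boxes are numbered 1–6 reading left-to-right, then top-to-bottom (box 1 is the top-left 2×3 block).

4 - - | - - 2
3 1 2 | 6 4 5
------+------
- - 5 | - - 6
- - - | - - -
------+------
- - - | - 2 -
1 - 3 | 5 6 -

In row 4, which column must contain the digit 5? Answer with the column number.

Consider where 5 can go in row 4.
row 4, column 1 is out (box 3 already has a 5).
row 4, column 2 is out (box 3 already has a 5).
row 4, column 3 is out (column 3 already has a 5).
row 4, column 4 is out (column 4 already has a 5).
row 4, column 6 is out (column 6 already has a 5).
So the only cell in row 4 that can hold 5 is row 4, column 5.
That is column 5.

5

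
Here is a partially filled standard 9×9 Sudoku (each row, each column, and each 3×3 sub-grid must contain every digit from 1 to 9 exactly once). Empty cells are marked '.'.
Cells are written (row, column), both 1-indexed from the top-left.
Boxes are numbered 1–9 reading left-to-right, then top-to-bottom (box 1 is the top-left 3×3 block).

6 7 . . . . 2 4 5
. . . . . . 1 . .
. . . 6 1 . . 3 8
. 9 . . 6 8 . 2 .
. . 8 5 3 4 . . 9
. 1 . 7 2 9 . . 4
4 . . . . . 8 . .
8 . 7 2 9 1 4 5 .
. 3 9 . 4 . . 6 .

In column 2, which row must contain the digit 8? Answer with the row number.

Consider where 8 can go in column 2.
(3,2) is out (row 3 already has a 8).
(5,2) is out (row 5 already has a 8).
(7,2) is out (row 7 already has a 8).
(8,2) is out (row 8 already has a 8).
So the only cell in column 2 that can hold 8 is (2,2).
That is row 2.

2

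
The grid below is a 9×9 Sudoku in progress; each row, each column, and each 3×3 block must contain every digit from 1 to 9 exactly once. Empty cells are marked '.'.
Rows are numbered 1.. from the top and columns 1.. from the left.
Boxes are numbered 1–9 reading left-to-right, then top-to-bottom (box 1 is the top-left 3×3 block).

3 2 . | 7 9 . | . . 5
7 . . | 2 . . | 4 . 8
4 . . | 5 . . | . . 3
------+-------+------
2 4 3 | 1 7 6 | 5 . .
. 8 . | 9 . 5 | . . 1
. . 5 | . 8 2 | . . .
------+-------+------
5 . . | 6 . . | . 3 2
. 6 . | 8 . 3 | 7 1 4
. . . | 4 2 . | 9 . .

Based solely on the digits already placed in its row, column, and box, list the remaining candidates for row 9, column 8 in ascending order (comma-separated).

Row 9 already contains {2, 4, 9}.
Column 8 already contains {1, 3}.
Its 3×3 block (box 9) already contains {1, 2, 3, 4, 7, 9}.
Removing those from 1–9 leaves {5, 6, 8} as the candidates for row 9, column 8.

5,6,8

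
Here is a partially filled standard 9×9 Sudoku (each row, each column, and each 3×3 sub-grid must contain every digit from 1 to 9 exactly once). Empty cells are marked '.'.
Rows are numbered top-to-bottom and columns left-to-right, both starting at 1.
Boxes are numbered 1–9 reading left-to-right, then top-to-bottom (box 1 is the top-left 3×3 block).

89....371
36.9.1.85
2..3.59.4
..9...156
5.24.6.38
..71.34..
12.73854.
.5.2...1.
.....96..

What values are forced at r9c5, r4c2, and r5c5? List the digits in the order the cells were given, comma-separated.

For r9c5:
  Consider where 1 can go in box 8.
  r8c5 is out (row 8 already has a 1).
  r8c6 is out (row 8 already has a 1).
  r9c4 is out (column 4 already has a 1).
  So the only cell in box 8 that can hold 1 is r9c5.
  So r9c5 = 1.
For r4c2:
  Consider where 3 can go in row 4.
  r4c1 is out (column 1 already has a 3).
  r4c4 is out (column 4 already has a 3).
  r4c5 is out (column 5 already has a 3).
  r4c6 is out (column 6 already has a 3).
  So the only cell in row 4 that can hold 3 is r4c2.
  So r4c2 = 3.
For r5c5:
  Consider where 9 can go in row 5.
  r5c2 is out (column 2 already has a 9).
  r5c7 is out (column 7 already has a 9).
  So the only cell in row 5 that can hold 9 is r5c5.
  So r5c5 = 9.

1,3,9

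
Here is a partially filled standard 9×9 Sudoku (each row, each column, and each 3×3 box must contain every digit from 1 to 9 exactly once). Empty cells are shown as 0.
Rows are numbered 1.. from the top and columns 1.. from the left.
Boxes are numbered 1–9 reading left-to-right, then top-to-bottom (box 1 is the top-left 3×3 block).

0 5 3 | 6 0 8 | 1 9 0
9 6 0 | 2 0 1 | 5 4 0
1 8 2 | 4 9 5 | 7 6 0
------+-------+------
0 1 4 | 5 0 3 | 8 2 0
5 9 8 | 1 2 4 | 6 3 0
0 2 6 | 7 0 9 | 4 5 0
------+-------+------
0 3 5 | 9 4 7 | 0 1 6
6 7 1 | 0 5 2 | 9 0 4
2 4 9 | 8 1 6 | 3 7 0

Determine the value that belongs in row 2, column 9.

Cell row 2, column 9 itself could take any of {3, 8} by direct elimination.
Consider where 8 can go in column 9.
row 1, column 9 is out (row 1 already has a 8). row 3, column 9 is out (row 3 already has a 8). row 4, column 9 is out (row 4 already has a 8). row 5, column 9 is out (row 5 already has a 8). The remaining empty cells in column 9 are similarly blocked.
So the only cell in column 9 that can hold 8 is row 2, column 9.
Therefore row 2, column 9 = 8.

8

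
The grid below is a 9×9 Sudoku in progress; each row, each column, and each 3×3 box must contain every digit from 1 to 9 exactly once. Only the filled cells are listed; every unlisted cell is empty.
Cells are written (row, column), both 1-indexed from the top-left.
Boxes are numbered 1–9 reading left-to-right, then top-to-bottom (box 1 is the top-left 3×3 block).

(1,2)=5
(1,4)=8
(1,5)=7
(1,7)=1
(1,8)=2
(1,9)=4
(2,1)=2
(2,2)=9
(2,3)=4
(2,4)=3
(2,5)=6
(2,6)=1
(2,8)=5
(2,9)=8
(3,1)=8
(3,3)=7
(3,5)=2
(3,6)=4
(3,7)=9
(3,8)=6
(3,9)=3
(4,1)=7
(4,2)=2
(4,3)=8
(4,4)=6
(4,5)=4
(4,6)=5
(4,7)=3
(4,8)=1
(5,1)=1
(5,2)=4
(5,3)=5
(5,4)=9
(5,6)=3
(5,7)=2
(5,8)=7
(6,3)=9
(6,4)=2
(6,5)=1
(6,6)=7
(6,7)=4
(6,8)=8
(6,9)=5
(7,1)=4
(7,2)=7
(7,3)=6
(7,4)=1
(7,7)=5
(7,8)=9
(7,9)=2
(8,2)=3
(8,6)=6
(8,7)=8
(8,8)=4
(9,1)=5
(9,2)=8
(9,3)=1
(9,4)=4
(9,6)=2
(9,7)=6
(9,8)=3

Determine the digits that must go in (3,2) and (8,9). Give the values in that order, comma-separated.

1,1

For (3,2):
  Row 3 already contains {2, 3, 4, 6, 7, 8, 9}.
  Column 2 already contains {2, 3, 4, 5, 7, 8, 9}.
  Its 3×3 block (box 1) already contains {2, 4, 5, 7, 8, 9}.
  The only value from 1–9 not eliminated is 1, so (3,2) = 1.
For (8,9):
  Consider where 1 can go in column 9.
  (4,9) is out (row 4 already has a 1).
  (5,9) is out (row 5 already has a 1).
  (9,9) is out (row 9 already has a 1).
  So the only cell in column 9 that can hold 1 is (8,9).
  So (8,9) = 1.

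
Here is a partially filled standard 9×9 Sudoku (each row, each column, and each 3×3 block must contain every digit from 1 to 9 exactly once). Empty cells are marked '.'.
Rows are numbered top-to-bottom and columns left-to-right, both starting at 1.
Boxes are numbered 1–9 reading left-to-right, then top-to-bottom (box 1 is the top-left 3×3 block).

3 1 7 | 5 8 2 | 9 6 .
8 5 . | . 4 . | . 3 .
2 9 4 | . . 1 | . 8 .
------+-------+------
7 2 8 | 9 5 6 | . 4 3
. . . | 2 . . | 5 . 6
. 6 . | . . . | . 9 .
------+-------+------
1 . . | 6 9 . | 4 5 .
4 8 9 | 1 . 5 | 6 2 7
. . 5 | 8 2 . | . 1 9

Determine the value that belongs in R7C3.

Cell R7C3 itself could take any of {2, 3} by direct elimination.
Consider where 2 can go in column 3.
R2C3 is out (box 1 already has a 2).
R5C3 is out (row 5 already has a 2).
R6C3 is out (box 4 already has a 2).
So the only cell in column 3 that can hold 2 is R7C3.
Therefore R7C3 = 2.

2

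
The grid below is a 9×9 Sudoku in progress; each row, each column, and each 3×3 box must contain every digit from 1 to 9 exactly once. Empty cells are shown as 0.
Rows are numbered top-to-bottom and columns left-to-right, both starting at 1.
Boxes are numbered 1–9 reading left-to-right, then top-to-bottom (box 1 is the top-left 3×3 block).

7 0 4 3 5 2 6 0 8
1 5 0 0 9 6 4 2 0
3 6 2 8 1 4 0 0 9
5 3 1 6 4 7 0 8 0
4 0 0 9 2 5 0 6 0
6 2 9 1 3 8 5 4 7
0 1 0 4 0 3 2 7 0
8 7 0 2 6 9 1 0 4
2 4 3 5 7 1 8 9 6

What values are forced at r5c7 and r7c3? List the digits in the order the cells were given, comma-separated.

3,6

For r5c7:
  Row 5 already contains {2, 4, 5, 6, 9}.
  Column 7 already contains {1, 2, 4, 5, 6, 8}.
  Its 3×3 block (box 6) already contains {4, 5, 6, 7, 8}.
  The only value from 1–9 not eliminated is 3, so r5c7 = 3.
For r7c3:
  Consider where 6 can go in column 3.
  r2c3 is out (row 2 already has a 6).
  r5c3 is out (row 5 already has a 6).
  r8c3 is out (row 8 already has a 6).
  So the only cell in column 3 that can hold 6 is r7c3.
  So r7c3 = 6.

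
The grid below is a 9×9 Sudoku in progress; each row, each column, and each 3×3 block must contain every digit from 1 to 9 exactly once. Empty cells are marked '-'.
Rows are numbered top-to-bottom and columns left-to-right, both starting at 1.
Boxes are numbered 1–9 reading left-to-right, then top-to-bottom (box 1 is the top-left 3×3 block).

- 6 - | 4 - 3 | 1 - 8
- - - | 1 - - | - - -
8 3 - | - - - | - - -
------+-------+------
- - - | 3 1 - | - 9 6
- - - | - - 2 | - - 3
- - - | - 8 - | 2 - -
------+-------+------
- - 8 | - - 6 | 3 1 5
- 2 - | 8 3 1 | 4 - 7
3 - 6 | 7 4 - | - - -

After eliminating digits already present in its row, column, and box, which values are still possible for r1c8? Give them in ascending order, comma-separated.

2,5,7

Row 1 already contains {1, 3, 4, 6, 8}.
Column 8 already contains {1, 9}.
Its 3×3 block (box 3) already contains {1, 8}.
Removing those from 1–9 leaves {2, 5, 7} as the candidates for r1c8.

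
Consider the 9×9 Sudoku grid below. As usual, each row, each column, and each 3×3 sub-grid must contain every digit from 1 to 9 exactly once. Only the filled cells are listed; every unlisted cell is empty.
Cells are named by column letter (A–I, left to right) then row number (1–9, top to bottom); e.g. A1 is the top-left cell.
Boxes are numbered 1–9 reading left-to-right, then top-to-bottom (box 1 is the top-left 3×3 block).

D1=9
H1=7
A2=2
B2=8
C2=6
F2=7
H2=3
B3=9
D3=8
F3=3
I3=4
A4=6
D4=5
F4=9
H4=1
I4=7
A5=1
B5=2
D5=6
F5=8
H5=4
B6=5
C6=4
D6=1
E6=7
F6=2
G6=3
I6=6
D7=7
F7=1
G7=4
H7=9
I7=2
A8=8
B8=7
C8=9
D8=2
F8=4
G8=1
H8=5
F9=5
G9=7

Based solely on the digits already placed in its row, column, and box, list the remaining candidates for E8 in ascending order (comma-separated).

3,6

Row 8 already contains {1, 2, 4, 5, 7, 8, 9}.
Column E already contains {7}.
Its 3×3 block (box 8) already contains {1, 2, 4, 5, 7}.
Removing those from 1–9 leaves {3, 6} as the candidates for E8.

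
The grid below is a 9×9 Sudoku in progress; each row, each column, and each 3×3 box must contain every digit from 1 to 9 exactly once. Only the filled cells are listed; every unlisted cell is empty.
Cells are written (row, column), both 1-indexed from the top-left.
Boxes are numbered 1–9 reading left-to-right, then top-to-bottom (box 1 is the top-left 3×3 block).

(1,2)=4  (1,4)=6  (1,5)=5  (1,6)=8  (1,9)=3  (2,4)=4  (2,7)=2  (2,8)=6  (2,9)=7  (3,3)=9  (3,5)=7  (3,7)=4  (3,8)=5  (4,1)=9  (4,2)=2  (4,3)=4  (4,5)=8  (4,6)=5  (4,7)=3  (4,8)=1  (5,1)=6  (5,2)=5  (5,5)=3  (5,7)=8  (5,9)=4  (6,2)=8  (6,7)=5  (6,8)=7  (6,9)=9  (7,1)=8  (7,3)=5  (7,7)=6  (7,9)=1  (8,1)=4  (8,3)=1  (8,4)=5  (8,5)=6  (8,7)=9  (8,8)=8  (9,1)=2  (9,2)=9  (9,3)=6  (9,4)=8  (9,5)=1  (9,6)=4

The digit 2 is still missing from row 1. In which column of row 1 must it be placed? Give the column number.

Consider where 2 can go in row 1.
(1,1) is out (column 1 already has a 2).
(1,7) is out (column 7 already has a 2).
(1,8) is out (box 3 already has a 2).
So the only cell in row 1 that can hold 2 is (1,3).
That is column 3.

3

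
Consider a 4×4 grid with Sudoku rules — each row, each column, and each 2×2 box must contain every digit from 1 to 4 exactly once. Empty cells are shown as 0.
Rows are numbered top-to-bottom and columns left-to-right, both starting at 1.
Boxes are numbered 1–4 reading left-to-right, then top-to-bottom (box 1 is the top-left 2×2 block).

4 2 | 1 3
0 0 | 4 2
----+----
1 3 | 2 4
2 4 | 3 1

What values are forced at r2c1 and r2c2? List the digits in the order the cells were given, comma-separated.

3,1

For r2c1:
  Row 2 already contains {2, 4}.
  Column 1 already contains {1, 2, 4}.
  Its 2×2 block (box 1) already contains {2, 4}.
  The only value from 1–4 not eliminated is 3, so r2c1 = 3.
For r2c2:
  Row 2 already contains {2, 4}.
  Column 2 already contains {2, 3, 4}.
  Its 2×2 block (box 1) already contains {2, 4}.
  The only value from 1–4 not eliminated is 1, so r2c2 = 1.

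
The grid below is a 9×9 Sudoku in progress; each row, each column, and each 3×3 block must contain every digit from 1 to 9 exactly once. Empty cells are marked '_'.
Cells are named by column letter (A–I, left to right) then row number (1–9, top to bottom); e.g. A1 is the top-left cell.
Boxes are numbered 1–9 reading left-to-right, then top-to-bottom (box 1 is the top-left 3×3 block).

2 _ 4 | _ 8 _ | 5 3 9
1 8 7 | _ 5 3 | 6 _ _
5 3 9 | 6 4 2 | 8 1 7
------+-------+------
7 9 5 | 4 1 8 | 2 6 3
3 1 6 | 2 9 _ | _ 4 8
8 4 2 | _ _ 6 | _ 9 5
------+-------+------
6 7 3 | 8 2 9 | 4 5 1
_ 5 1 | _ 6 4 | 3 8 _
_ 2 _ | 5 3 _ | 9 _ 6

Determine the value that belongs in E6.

7

Row 6 already contains {2, 4, 5, 6, 8, 9}.
Column E already contains {1, 2, 3, 4, 5, 6, 8, 9}.
Its 3×3 block (box 5) already contains {1, 2, 4, 6, 8, 9}.
The only value from 1–9 not eliminated is 7, so E6 = 7.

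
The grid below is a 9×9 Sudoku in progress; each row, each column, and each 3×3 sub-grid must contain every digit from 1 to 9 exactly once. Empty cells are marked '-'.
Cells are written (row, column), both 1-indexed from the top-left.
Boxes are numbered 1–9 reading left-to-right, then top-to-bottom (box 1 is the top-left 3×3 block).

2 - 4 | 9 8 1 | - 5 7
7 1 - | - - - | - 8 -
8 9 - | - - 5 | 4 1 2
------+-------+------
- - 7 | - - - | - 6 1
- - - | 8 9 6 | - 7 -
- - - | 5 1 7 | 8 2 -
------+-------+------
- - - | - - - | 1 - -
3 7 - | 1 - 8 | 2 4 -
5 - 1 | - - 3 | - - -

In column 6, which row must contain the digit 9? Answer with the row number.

Consider where 9 can go in column 6.
(2,6) is out (box 2 already has a 9).
(4,6) is out (box 5 already has a 9).
So the only cell in column 6 that can hold 9 is (7,6).
That is row 7.

7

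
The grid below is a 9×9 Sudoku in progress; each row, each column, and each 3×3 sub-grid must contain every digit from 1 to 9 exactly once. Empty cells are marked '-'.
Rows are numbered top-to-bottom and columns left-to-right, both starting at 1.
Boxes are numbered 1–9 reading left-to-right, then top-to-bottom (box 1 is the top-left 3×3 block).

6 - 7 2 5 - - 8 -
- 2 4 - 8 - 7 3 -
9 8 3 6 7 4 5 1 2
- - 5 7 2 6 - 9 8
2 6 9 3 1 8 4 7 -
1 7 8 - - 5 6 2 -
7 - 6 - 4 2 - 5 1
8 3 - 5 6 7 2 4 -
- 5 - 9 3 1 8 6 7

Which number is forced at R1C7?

Row 1 already contains {2, 5, 6, 7, 8}.
Column 7 already contains {2, 4, 5, 6, 7, 8}.
Its 3×3 block (box 3) already contains {1, 2, 3, 5, 7, 8}.
The only value from 1–9 not eliminated is 9, so R1C7 = 9.

9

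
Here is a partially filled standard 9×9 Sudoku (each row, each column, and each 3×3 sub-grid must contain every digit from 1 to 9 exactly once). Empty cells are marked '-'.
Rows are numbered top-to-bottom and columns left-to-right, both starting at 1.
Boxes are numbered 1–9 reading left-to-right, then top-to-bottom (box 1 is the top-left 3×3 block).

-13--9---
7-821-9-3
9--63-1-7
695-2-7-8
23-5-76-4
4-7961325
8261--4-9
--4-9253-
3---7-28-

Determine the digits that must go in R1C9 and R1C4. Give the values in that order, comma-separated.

2,7

For R1C9:
  Consider where 2 can go in row 1.
  R1C1 is out (column 1 already has a 2).
  R1C4 is out (column 4 already has a 2).
  R1C5 is out (column 5 already has a 2).
  R1C7 is out (column 7 already has a 2).
  R1C8 is out (column 8 already has a 2).
  So the only cell in row 1 that can hold 2 is R1C9.
  So R1C9 = 2.
For R1C4:
  Consider where 7 can go in box 2.
  R1C5 is out (column 5 already has a 7).
  R2C6 is out (row 2 already has a 7).
  R3C6 is out (row 3 already has a 7).
  So the only cell in box 2 that can hold 7 is R1C4.
  So R1C4 = 7.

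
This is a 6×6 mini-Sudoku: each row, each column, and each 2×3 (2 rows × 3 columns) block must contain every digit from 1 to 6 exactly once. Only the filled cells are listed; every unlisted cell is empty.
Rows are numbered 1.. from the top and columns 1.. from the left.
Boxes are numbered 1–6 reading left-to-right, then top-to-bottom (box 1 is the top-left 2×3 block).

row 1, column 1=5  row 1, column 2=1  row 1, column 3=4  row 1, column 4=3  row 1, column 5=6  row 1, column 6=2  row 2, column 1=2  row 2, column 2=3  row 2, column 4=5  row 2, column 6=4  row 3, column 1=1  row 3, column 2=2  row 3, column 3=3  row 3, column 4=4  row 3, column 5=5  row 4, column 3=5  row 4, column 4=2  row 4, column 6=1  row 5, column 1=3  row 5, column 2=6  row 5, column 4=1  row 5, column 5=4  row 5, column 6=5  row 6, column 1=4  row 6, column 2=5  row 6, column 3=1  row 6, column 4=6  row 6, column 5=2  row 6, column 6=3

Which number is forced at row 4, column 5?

3

Row 4 already contains {1, 2, 5}.
Column 5 already contains {2, 4, 5, 6}.
Its 2×3 block (box 4) already contains {1, 2, 4, 5}.
The only value from 1–6 not eliminated is 3, so row 4, column 5 = 3.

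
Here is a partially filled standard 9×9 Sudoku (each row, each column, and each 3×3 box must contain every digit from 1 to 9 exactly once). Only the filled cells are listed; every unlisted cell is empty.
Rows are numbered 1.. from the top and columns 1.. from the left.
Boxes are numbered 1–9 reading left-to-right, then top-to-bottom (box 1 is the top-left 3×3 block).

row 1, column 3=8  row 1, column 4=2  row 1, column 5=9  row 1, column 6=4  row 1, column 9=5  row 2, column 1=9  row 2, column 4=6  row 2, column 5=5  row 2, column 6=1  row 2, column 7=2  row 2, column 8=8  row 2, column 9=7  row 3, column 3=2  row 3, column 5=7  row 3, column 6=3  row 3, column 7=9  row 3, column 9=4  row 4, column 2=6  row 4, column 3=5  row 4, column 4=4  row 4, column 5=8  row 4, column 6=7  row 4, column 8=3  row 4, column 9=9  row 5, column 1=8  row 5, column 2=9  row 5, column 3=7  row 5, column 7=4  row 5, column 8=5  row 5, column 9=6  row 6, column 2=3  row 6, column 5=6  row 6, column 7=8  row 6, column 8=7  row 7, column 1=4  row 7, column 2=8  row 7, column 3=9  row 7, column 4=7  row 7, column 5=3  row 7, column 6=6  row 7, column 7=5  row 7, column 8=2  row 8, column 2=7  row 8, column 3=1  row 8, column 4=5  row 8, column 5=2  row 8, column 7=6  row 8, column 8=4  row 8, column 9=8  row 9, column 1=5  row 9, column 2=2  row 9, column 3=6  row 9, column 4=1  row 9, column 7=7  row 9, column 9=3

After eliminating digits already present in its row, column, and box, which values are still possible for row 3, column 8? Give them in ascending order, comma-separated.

1,6

Row 3 already contains {2, 3, 4, 7, 9}.
Column 8 already contains {2, 3, 4, 5, 7, 8}.
Its 3×3 block (box 3) already contains {2, 4, 5, 7, 8, 9}.
Removing those from 1–9 leaves {1, 6} as the candidates for row 3, column 8.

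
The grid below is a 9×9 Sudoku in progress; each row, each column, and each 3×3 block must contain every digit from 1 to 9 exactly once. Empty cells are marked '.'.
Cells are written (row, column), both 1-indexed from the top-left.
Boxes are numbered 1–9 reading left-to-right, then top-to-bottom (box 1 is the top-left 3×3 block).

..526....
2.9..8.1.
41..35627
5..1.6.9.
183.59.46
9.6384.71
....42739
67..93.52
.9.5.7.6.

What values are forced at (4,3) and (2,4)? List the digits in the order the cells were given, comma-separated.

7,4

For (4,3):
  Consider where 7 can go in column 3.
  (3,3) is out (row 3 already has a 7).
  (7,3) is out (row 7 already has a 7).
  (8,3) is out (row 8 already has a 7).
  (9,3) is out (row 9 already has a 7).
  So the only cell in column 3 that can hold 7 is (4,3).
  So (4,3) = 7.
For (2,4):
  Consider where 4 can go in column 4.
  (3,4) is out (row 3 already has a 4).
  (5,4) is out (row 5 already has a 4).
  (7,4) is out (row 7 already has a 4).
  (8,4) is out (box 8 already has a 4).
  So the only cell in column 4 that can hold 4 is (2,4).
  So (2,4) = 4.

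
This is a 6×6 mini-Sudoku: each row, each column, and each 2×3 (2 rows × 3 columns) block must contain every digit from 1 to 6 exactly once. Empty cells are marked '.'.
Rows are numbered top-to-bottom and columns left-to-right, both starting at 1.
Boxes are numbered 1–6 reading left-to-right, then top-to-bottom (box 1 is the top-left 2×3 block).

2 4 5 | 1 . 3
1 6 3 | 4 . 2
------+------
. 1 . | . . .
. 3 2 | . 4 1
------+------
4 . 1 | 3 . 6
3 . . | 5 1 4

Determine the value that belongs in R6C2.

2

Row 6 already contains {1, 3, 4, 5}.
Column 2 already contains {1, 3, 4, 6}.
Its 2×3 block (box 5) already contains {1, 3, 4}.
The only value from 1–6 not eliminated is 2, so R6C2 = 2.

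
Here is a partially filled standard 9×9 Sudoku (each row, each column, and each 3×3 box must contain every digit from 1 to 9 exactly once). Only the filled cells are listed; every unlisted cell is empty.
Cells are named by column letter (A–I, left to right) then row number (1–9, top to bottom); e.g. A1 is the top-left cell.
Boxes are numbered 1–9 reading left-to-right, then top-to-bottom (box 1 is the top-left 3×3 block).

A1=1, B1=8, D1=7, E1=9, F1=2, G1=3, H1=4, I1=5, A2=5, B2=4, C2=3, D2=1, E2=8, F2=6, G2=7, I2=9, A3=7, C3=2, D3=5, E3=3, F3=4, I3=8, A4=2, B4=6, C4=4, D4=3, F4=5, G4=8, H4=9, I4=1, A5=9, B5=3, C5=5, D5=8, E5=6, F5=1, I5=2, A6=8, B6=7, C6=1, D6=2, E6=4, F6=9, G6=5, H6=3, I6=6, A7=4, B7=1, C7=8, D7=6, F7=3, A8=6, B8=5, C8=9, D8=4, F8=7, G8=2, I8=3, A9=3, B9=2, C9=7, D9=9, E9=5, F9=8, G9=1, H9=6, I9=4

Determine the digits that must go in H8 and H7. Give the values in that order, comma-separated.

8,5

For H8:
  Row 8 already contains {2, 3, 4, 5, 6, 7, 9}.
  Column H already contains {3, 4, 6, 9}.
  Its 3×3 block (box 9) already contains {1, 2, 3, 4, 6}.
  The only value from 1–9 not eliminated is 8, so H8 = 8.
For H7:
  Consider where 5 can go in column H.
  H2 is out (row 2 already has a 5).
  H3 is out (row 3 already has a 5).
  H5 is out (row 5 already has a 5).
  H8 is out (row 8 already has a 5).
  So the only cell in column H that can hold 5 is H7.
  So H7 = 5.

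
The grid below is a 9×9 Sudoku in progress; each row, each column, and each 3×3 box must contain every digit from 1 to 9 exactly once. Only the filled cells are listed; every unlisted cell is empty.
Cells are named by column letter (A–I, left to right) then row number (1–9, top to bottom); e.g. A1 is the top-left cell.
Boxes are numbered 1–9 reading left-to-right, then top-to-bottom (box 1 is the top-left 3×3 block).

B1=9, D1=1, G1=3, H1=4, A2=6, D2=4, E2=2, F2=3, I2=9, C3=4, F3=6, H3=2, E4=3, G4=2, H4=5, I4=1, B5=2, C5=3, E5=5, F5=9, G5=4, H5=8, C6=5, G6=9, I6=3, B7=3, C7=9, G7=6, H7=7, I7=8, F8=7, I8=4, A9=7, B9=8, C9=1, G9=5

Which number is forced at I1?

Cell I1 itself could take any of {5, 6, 7} by direct elimination.
Consider where 6 can go in box 3.
G2 is out (row 2 already has a 6).
H2 is out (row 2 already has a 6).
G3 is out (row 3 already has a 6).
I3 is out (row 3 already has a 6).
So the only cell in box 3 that can hold 6 is I1.
Therefore I1 = 6.

6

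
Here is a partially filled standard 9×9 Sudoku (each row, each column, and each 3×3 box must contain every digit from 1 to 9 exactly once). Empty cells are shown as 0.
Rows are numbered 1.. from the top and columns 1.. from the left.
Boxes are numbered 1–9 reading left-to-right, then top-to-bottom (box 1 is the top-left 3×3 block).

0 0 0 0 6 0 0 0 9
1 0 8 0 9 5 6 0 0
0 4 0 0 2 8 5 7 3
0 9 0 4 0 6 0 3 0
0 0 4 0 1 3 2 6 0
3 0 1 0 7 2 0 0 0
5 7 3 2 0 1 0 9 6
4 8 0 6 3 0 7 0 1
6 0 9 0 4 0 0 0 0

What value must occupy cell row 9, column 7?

Cell row 9, column 7 itself could take any of {3, 8} by direct elimination.
Consider where 3 can go in row 9.
row 9, column 2 is out (box 7 already has a 3).
row 9, column 4 is out (box 8 already has a 3).
row 9, column 6 is out (column 6 already has a 3).
row 9, column 8 is out (column 8 already has a 3).
row 9, column 9 is out (column 9 already has a 3).
So the only cell in row 9 that can hold 3 is row 9, column 7.
Therefore row 9, column 7 = 3.

3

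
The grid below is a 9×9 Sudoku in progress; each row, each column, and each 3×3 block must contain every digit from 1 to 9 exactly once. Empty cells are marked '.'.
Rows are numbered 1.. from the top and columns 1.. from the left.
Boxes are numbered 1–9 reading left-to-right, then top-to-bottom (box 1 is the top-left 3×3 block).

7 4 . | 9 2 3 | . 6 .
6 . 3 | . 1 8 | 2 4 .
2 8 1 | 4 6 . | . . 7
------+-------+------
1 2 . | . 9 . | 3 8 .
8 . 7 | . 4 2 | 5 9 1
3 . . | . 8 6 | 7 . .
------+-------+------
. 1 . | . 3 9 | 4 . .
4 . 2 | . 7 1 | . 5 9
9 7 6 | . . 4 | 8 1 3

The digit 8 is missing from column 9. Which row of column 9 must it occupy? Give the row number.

Consider where 8 can go in column 9.
row 2, column 9 is out (row 2 already has a 8).
row 4, column 9 is out (row 4 already has a 8).
row 6, column 9 is out (row 6 already has a 8).
row 7, column 9 is out (box 9 already has a 8).
So the only cell in column 9 that can hold 8 is row 1, column 9.
That is row 1.

1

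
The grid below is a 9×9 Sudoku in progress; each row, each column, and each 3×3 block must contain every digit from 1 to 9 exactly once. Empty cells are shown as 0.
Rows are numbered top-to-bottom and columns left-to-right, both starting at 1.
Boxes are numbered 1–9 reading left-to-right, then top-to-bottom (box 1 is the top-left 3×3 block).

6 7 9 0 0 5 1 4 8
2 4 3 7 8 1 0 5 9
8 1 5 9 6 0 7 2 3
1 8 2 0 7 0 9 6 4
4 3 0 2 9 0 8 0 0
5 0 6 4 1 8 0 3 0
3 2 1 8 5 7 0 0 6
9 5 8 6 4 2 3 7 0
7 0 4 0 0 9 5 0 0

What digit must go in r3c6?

Row 3 already contains {1, 2, 3, 5, 6, 7, 8, 9}.
Column 6 already contains {1, 2, 5, 7, 8, 9}.
Its 3×3 block (box 2) already contains {1, 5, 6, 7, 8, 9}.
The only value from 1–9 not eliminated is 4, so r3c6 = 4.

4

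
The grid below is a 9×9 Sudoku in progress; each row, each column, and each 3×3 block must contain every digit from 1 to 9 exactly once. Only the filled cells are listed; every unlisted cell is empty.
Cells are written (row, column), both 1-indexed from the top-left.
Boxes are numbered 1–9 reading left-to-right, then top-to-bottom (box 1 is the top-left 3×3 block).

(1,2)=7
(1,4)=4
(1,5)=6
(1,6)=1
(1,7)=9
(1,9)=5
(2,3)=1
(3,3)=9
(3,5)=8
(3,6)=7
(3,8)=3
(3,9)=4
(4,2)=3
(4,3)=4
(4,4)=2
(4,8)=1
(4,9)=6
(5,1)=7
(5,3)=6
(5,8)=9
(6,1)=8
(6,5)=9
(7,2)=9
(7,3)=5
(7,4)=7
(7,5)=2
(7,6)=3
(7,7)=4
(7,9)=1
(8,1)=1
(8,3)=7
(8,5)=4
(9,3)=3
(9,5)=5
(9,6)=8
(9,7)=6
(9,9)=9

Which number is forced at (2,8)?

6

Cell (2,8) itself could take any of {2, 6, 7, 8} by direct elimination.
Consider where 6 can go in box 3.
(1,8) is out (row 1 already has a 6).
(2,7) is out (column 7 already has a 6).
(2,9) is out (column 9 already has a 6).
(3,7) is out (column 7 already has a 6).
So the only cell in box 3 that can hold 6 is (2,8).
Therefore (2,8) = 6.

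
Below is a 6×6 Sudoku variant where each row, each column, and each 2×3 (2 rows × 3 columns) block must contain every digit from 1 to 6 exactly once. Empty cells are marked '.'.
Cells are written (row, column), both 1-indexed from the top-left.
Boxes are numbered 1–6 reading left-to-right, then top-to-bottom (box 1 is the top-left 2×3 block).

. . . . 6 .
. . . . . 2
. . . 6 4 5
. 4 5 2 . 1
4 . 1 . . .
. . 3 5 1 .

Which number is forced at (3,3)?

Row 3 already contains {4, 5, 6}.
Column 3 already contains {1, 3, 5}.
Its 2×3 block (box 3) already contains {4, 5}.
The only value from 1–6 not eliminated is 2, so (3,3) = 2.

2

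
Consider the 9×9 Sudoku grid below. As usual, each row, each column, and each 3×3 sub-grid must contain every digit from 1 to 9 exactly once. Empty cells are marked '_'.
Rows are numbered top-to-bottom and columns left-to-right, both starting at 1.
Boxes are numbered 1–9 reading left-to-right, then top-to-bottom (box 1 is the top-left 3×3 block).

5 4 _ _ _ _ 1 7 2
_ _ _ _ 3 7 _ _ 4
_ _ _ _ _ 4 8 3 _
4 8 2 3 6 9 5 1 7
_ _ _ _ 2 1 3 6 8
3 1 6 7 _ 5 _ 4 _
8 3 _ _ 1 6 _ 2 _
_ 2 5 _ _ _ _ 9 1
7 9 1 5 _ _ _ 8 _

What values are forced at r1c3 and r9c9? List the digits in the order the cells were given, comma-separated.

3,3

For r1c3:
  Consider where 3 can go in row 1.
  r1c4 is out (column 4 already has a 3).
  r1c5 is out (column 5 already has a 3).
  r1c6 is out (box 2 already has a 3).
  So the only cell in row 1 that can hold 3 is r1c3.
  So r1c3 = 3.
For r9c9:
  Consider where 3 can go in box 9.
  r7c7 is out (row 7 already has a 3).
  r7c9 is out (row 7 already has a 3).
  r8c7 is out (column 7 already has a 3).
  r9c7 is out (column 7 already has a 3).
  So the only cell in box 9 that can hold 3 is r9c9.
  So r9c9 = 3.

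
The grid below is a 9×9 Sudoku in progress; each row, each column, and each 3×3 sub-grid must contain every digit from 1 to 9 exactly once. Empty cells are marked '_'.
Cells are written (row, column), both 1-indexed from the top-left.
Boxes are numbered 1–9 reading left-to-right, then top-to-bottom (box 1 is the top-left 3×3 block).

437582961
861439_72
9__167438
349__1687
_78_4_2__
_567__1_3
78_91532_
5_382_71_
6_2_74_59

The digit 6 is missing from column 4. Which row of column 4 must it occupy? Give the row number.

Consider where 6 can go in column 4.
(4,4) is out (row 4 already has a 6).
(9,4) is out (row 9 already has a 6).
So the only cell in column 4 that can hold 6 is (5,4).
That is row 5.

5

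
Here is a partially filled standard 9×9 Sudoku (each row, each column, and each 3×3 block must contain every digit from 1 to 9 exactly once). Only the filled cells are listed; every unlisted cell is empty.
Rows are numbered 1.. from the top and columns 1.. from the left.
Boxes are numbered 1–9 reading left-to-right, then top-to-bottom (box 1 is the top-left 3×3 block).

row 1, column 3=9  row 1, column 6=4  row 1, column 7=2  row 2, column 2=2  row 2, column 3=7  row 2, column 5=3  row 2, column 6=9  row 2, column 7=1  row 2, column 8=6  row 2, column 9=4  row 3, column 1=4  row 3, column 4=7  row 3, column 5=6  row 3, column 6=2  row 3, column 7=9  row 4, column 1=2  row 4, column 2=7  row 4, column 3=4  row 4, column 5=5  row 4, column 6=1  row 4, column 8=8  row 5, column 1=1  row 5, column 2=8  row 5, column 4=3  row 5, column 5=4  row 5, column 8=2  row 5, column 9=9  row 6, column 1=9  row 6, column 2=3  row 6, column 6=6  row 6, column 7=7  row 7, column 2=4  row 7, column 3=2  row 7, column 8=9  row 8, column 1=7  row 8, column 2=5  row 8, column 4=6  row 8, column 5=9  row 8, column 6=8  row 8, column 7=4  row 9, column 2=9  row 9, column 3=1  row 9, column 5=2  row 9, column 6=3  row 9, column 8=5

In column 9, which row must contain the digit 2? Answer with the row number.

8

Consider where 2 can go in column 9.
row 1, column 9 is out (row 1 already has a 2). row 3, column 9 is out (row 3 already has a 2). row 4, column 9 is out (row 4 already has a 2). row 6, column 9 is out (box 6 already has a 2). The remaining empty cells in column 9 are similarly blocked.
So the only cell in column 9 that can hold 2 is row 8, column 9.
That is row 8.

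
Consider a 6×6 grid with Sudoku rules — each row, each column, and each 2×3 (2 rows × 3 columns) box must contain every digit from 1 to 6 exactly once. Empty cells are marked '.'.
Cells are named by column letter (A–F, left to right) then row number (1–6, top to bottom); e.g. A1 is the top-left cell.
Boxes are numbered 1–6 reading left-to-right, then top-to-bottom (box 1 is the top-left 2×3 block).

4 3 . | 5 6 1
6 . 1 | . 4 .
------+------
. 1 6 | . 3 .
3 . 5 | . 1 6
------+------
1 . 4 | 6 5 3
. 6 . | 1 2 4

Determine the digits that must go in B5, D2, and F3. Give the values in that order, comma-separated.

For B5:
  Row 5 already contains {1, 3, 4, 5, 6}.
  Column B already contains {1, 3, 6}.
  Its 2×3 block (box 5) already contains {1, 4, 6}.
  The only value from 1–6 not eliminated is 2, so B5 = 2.
For D2:
  Consider where 3 can go in column D.
  D3 is out (row 3 already has a 3).
  D4 is out (row 4 already has a 3).
  So the only cell in column D that can hold 3 is D2.
  So D2 = 3.
For F3:
  Consider where 5 can go in column F.
  F2 is out (box 2 already has a 5).
  So the only cell in column F that can hold 5 is F3.
  So F3 = 5.

2,3,5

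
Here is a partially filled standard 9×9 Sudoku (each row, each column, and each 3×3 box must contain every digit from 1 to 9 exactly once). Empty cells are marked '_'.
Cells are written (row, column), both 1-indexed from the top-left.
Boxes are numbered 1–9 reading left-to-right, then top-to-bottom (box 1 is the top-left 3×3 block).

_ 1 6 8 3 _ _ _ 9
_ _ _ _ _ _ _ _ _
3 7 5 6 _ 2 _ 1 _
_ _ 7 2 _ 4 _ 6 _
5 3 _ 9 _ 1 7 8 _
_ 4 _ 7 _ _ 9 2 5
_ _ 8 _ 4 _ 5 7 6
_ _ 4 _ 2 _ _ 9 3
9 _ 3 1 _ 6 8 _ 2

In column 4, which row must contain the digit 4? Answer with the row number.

Consider where 4 can go in column 4.
(7,4) is out (row 7 already has a 4).
(8,4) is out (row 8 already has a 4).
So the only cell in column 4 that can hold 4 is (2,4).
That is row 2.

2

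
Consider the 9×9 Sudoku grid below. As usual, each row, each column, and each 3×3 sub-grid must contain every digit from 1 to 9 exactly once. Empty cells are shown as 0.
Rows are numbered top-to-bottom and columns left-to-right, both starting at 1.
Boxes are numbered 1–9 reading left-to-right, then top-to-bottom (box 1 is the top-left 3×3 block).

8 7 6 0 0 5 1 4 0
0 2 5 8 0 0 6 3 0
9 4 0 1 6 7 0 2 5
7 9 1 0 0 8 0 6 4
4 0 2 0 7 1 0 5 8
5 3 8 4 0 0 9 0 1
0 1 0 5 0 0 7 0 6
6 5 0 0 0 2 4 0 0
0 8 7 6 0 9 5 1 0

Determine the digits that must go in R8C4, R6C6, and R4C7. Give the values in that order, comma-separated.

7,6,2

For R8C4:
  Consider where 7 can go in column 4.
  R1C4 is out (row 1 already has a 7).
  R4C4 is out (row 4 already has a 7).
  R5C4 is out (row 5 already has a 7).
  So the only cell in column 4 that can hold 7 is R8C4.
  So R8C4 = 7.
For R6C6:
  Row 6 already contains {1, 3, 4, 5, 8, 9}.
  Column 6 already contains {1, 2, 5, 7, 8, 9}.
  Its 3×3 block (box 5) already contains {1, 4, 7, 8}.
  The only value from 1–9 not eliminated is 6, so R6C6 = 6.
For R4C7:
  Consider where 2 can go in column 7.
  R3C7 is out (row 3 already has a 2).
  R5C7 is out (row 5 already has a 2).
  So the only cell in column 7 that can hold 2 is R4C7.
  So R4C7 = 2.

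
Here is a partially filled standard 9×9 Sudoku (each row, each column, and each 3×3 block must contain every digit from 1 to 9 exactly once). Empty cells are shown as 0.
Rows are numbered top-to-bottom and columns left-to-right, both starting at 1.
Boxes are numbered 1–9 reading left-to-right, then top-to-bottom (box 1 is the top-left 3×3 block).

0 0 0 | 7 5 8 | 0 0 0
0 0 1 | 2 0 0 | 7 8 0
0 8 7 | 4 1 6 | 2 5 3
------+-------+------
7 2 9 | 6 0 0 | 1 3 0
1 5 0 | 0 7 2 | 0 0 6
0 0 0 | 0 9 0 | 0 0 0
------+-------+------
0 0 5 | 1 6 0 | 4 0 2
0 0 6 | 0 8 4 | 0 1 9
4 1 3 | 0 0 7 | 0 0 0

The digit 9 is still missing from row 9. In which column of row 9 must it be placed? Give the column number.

Consider where 9 can go in row 9.
r9c5 is out (column 5 already has a 9).
r9c7 is out (box 9 already has a 9).
r9c8 is out (box 9 already has a 9).
r9c9 is out (column 9 already has a 9).
So the only cell in row 9 that can hold 9 is r9c4.
That is column 4.

4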